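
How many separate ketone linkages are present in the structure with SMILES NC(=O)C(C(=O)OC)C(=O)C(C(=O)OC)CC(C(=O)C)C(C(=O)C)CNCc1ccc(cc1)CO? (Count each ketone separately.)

3

–C(=O)NH2: carbonyl C bonded to C and to N → amide (the N is not a separate amine).
pendant –COOCH3: carbonyl C bonded to C and –OCH3 → ester.
–C(=O)– with carbon on both sides → ketone.
pendant –COOCH3: carbonyl C bonded to C and –OCH3 → ester.
pendant –COCH3: carbonyl C bonded to two carbons → ketone.
pendant –COCH3: carbonyl C bonded to two carbons → ketone.
C–N–C with sp³ carbons and no adjacent C=O → amine (secondary).
para-disubstituted benzene ring → arene.
–OH on an sp³ carbon → alcohol.
Ketone appears at: CO, CH(COCH3), CH(COCH3) → 3.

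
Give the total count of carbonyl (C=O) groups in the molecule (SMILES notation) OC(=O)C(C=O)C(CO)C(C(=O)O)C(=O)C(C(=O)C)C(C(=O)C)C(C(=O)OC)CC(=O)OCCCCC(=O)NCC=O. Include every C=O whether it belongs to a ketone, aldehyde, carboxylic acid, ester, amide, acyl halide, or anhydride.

HOOC: carboxylic acid, 1 C=O (running total 1).
CH(CHO): aldehyde, 1 C=O (running total 2).
CH(COOH): carboxylic acid, 1 C=O (running total 3).
CO: ketone, 1 C=O (running total 4).
CH(COCH3): ketone, 1 C=O (running total 5).
CH(COCH3): ketone, 1 C=O (running total 6).
CH(COOCH3): ester, 1 C=O (running total 7).
CH2COOCH2: ester, 1 C=O (running total 8).
CH2CONHCH2: amide, 1 C=O (running total 9).
CHO: aldehyde, 1 C=O (running total 10).

10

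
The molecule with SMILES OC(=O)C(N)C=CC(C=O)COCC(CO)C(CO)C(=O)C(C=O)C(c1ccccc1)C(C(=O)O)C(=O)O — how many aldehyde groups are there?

2

–COOH: carbonyl C bonded to –OH and C → carboxylic acid (the –OH is not a separate alcohol).
–NH2 on an sp³ carbon with no adjacent C=O → amine.
C=C double bond → alkene.
pendant –CHO: carbonyl C bonded to C and H → aldehyde.
C–O–C with sp³ carbons on both sides and no adjacent C=O → ether.
pendant –CH2OH on an sp³ backbone C → alcohol.
pendant –CH2OH on an sp³ backbone C → alcohol.
–C(=O)– with carbon on both sides → ketone.
pendant –CHO: carbonyl C bonded to C and H → aldehyde.
pendant –C6H5: benzene ring → arene.
pendant –COOH: carbonyl C bonded to C and –OH → carboxylic acid.
–COOH: carbonyl C bonded to –OH and C → carboxylic acid (the –OH is not a separate alcohol).
Aldehyde appears at: CH(CHO), CH(CHO) → 2.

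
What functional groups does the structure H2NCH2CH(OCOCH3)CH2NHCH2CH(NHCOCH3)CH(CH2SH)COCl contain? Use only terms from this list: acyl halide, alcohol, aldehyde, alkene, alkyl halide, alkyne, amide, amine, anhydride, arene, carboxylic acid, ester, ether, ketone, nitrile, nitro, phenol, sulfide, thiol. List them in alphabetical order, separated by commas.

Taking each segment in turn:
  H2NCH2: –NH2 on an sp³ carbon with no adjacent C=O → amine.
  CH(OCOCH3): pendant –OC(=O)CH3: an acyloxy group → ester.
  CH2NHCH2: C–N–C with sp³ carbons and no adjacent C=O → amine (secondary).
  CH(NHCOCH3): pendant –NHC(=O)CH3: N bonded to a carbonyl → amide (not amine).
  CH(CH2SH): pendant –CH2SH → thiol.
  COCl: –C(=O)Cl: carbonyl C bonded to C and to a halogen → acyl halide (not alkyl halide).

acyl halide, amide, amine, ester, thiol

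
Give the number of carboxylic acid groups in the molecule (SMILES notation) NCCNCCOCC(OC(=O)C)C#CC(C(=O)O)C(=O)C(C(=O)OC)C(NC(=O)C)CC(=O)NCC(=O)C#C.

Taking each segment in turn:
  H2NCH2: –NH2 on an sp³ carbon with no adjacent C=O → amine.
  CH2NHCH2: C–N–C with sp³ carbons and no adjacent C=O → amine (secondary).
  CH2OCH2: C–O–C with sp³ carbons on both sides and no adjacent C=O → ether.
  CH(OCOCH3): pendant –OC(=O)CH3: an acyloxy group → ester.
  C≡C: C≡C triple bond → alkyne.
  CH(COOH): pendant –COOH: carbonyl C bonded to C and –OH → carboxylic acid.
  CO: –C(=O)– with carbon on both sides → ketone.
  CH(COOCH3): pendant –COOCH3: carbonyl C bonded to C and –OCH3 → ester.
  CH(NHCOCH3): pendant –NHC(=O)CH3: N bonded to a carbonyl → amide (not amine).
  CH2CONHCH2: –C(=O)–N– linkage → amide (the N is not an amine).
  CO: –C(=O)– with carbon on both sides → ketone.
  C≡CH: C≡C triple bond → alkyne.
Carboxylic acid appears at: CH(COOH) → 1.

1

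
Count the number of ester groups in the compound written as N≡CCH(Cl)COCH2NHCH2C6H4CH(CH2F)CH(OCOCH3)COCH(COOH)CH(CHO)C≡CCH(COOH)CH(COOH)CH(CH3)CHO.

1

Reading the structure from left to right:
  N≡C: N≡C–: carbon triple-bonded to nitrogen → nitrile.
  CH(Cl): halogen on an sp³ carbon → alkyl halide.
  CO: –C(=O)– with carbon on both sides → ketone.
  CH2NHCH2: C–N–C with sp³ carbons and no adjacent C=O → amine (secondary).
  C6H4: para-disubstituted benzene ring → arene.
  CH(CH2F): pendant –CH2X: halogen on sp³ carbon → alkyl halide.
  CH(OCOCH3): pendant –OC(=O)CH3: an acyloxy group → ester.
  CO: –C(=O)– with carbon on both sides → ketone.
  CH(COOH): pendant –COOH: carbonyl C bonded to C and –OH → carboxylic acid.
  CH(CHO): pendant –CHO: carbonyl C bonded to C and H → aldehyde.
  C≡C: C≡C triple bond → alkyne.
  CH(COOH): pendant –COOH: carbonyl C bonded to C and –OH → carboxylic acid.
  CH(COOH): pendant –COOH: carbonyl C bonded to C and –OH → carboxylic acid.
  CHO: terminal –CHO: carbonyl C bonded to H and C → aldehyde.
Ester appears at: CH(OCOCH3) → 1.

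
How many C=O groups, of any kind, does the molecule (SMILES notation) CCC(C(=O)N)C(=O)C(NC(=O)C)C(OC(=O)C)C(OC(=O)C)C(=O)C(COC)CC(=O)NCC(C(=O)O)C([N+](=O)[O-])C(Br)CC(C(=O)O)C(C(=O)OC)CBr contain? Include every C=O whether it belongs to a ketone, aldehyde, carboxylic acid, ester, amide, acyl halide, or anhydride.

10

CH(CONH2): amide, 1 C=O (running total 1).
CO: ketone, 1 C=O (running total 2).
CH(NHCOCH3): amide, 1 C=O (running total 3).
CH(OCOCH3): ester, 1 C=O (running total 4).
CH(OCOCH3): ester, 1 C=O (running total 5).
CO: ketone, 1 C=O (running total 6).
CH2CONHCH2: amide, 1 C=O (running total 7).
CH(COOH): carboxylic acid, 1 C=O (running total 8).
CH(COOH): carboxylic acid, 1 C=O (running total 9).
CH(COOCH3): ester, 1 C=O (running total 10).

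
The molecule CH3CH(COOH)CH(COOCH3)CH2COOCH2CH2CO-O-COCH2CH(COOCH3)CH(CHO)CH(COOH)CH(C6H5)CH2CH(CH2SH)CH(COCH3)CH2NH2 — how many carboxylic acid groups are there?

2

Working along the chain:
  CH(COOH): pendant –COOH: carbonyl C bonded to C and –OH → carboxylic acid.
  CH(COOCH3): pendant –COOCH3: carbonyl C bonded to C and –OCH3 → ester.
  CH2COOCH2: –C(=O)–O–C with C on the carbonyl side → ester.
  CH2CO-O-COCH2: two acyl groups sharing one oxygen, –C(=O)–O–C(=O)– → anhydride.
  CH(COOCH3): pendant –COOCH3: carbonyl C bonded to C and –OCH3 → ester.
  CH(CHO): pendant –CHO: carbonyl C bonded to C and H → aldehyde.
  CH(COOH): pendant –COOH: carbonyl C bonded to C and –OH → carboxylic acid.
  CH(C6H5): pendant –C6H5: benzene ring → arene.
  CH(CH2SH): pendant –CH2SH → thiol.
  CH(COCH3): pendant –COCH3: carbonyl C bonded to two carbons → ketone.
  CH2NH2: –NH2 on an sp³ carbon with no adjacent C=O → amine.
Carboxylic acid appears at: CH(COOH), CH(COOH) → 2.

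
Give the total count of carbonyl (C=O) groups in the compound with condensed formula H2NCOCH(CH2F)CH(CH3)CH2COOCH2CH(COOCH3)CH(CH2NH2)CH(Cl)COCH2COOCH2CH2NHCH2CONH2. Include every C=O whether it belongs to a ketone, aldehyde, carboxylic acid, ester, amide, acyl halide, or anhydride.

H2NCO: amide, 1 C=O (running total 1).
CH2COOCH2: ester, 1 C=O (running total 2).
CH(COOCH3): ester, 1 C=O (running total 3).
CO: ketone, 1 C=O (running total 4).
CH2COOCH2: ester, 1 C=O (running total 5).
CONH2: amide, 1 C=O (running total 6).

6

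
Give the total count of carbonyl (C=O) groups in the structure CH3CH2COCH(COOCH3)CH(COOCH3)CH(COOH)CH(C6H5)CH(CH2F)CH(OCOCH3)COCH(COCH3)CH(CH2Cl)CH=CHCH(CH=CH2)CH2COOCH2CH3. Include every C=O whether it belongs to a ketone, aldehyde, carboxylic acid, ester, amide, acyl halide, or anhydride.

8

CO: ketone, 1 C=O (running total 1).
CH(COOCH3): ester, 1 C=O (running total 2).
CH(COOCH3): ester, 1 C=O (running total 3).
CH(COOH): carboxylic acid, 1 C=O (running total 4).
CH(OCOCH3): ester, 1 C=O (running total 5).
CO: ketone, 1 C=O (running total 6).
CH(COCH3): ketone, 1 C=O (running total 7).
COOCH2CH3: ester, 1 C=O (running total 8).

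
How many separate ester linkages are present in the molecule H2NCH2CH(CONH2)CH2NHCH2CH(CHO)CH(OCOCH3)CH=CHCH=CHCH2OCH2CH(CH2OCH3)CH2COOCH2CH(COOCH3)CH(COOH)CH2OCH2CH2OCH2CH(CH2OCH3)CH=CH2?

3

Working along the chain:
  H2NCH2: –NH2 on an sp³ carbon with no adjacent C=O → amine.
  CH(CONH2): pendant –CONH2: carbonyl C bonded to C and N → amide.
  CH2NHCH2: C–N–C with sp³ carbons and no adjacent C=O → amine (secondary).
  CH(CHO): pendant –CHO: carbonyl C bonded to C and H → aldehyde.
  CH(OCOCH3): pendant –OC(=O)CH3: an acyloxy group → ester.
  CH=CH: C=C double bond → alkene.
  CH=CH: C=C double bond → alkene.
  CH2OCH2: C–O–C with sp³ carbons on both sides and no adjacent C=O → ether.
  CH(CH2OCH3): pendant –CH2OCH3: C–O–C linkage → ether.
  CH2COOCH2: –C(=O)–O–C with C on the carbonyl side → ester.
  CH(COOCH3): pendant –COOCH3: carbonyl C bonded to C and –OCH3 → ester.
  CH(COOH): pendant –COOH: carbonyl C bonded to C and –OH → carboxylic acid.
  CH2OCH2: C–O–C with sp³ carbons on both sides and no adjacent C=O → ether.
  CH2OCH2: C–O–C with sp³ carbons on both sides and no adjacent C=O → ether.
  CH(CH2OCH3): pendant –CH2OCH3: C–O–C linkage → ether.
  CH=CH2: C=C double bond → alkene.
Ester appears at: CH(OCOCH3), CH2COOCH2, CH(COOCH3) → 3.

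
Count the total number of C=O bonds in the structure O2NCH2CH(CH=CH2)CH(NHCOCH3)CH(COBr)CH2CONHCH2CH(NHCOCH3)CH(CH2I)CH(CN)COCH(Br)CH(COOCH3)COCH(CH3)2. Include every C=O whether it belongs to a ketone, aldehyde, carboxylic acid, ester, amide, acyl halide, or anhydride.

7

CH(NHCOCH3): amide, 1 C=O (running total 1).
CH(COBr): acyl halide, 1 C=O (running total 2).
CH2CONHCH2: amide, 1 C=O (running total 3).
CH(NHCOCH3): amide, 1 C=O (running total 4).
CO: ketone, 1 C=O (running total 5).
CH(COOCH3): ester, 1 C=O (running total 6).
CO: ketone, 1 C=O (running total 7).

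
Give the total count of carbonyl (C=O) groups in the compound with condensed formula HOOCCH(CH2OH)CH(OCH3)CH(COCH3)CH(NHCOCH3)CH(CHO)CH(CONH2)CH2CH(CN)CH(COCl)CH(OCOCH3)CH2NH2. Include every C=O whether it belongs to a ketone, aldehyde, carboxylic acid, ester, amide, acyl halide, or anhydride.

7

HOOC: carboxylic acid, 1 C=O (running total 1).
CH(COCH3): ketone, 1 C=O (running total 2).
CH(NHCOCH3): amide, 1 C=O (running total 3).
CH(CHO): aldehyde, 1 C=O (running total 4).
CH(CONH2): amide, 1 C=O (running total 5).
CH(COCl): acyl halide, 1 C=O (running total 6).
CH(OCOCH3): ester, 1 C=O (running total 7).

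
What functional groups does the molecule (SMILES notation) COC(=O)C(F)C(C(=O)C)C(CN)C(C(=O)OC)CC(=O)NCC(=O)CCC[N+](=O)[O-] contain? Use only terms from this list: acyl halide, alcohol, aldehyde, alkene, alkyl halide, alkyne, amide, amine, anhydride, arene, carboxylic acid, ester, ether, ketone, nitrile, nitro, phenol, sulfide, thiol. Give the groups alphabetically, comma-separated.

Reading the structure from left to right:
  CH3OOC: CH3O–C(=O)–: carbonyl C bonded to C and to –OCH3 → ester (not ketone + ether).
  CH(F): halogen on an sp³ carbon → alkyl halide.
  CH(COCH3): pendant –COCH3: carbonyl C bonded to two carbons → ketone.
  CH(CH2NH2): pendant –CH2NH2: N on sp³ C, no adjacent C=O → amine.
  CH(COOCH3): pendant –COOCH3: carbonyl C bonded to C and –OCH3 → ester.
  CH2CONHCH2: –C(=O)–N– linkage → amide (the N is not an amine).
  CO: –C(=O)– with carbon on both sides → ketone.
  CH2NO2: –NO2 on carbon → nitro group.

alkyl halide, amide, amine, ester, ketone, nitro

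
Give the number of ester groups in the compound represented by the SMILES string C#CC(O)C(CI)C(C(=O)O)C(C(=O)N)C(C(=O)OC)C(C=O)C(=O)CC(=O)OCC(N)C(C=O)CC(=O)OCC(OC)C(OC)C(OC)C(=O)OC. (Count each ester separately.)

Reading the structure from left to right:
  HC≡C: C≡C triple bond → alkyne.
  CH(OH): –OH on an sp³ carbon → alcohol (secondary).
  CH(CH2I): pendant –CH2X: halogen on sp³ carbon → alkyl halide.
  CH(COOH): pendant –COOH: carbonyl C bonded to C and –OH → carboxylic acid.
  CH(CONH2): pendant –CONH2: carbonyl C bonded to C and N → amide.
  CH(COOCH3): pendant –COOCH3: carbonyl C bonded to C and –OCH3 → ester.
  CH(CHO): pendant –CHO: carbonyl C bonded to C and H → aldehyde.
  CO: –C(=O)– with carbon on both sides → ketone.
  CH2COOCH2: –C(=O)–O–C with C on the carbonyl side → ester.
  CH(NH2): –NH2 on an sp³ carbon with no adjacent C=O → amine.
  CH(CHO): pendant –CHO: carbonyl C bonded to C and H → aldehyde.
  CH2COOCH2: –C(=O)–O–C with C on the carbonyl side → ester.
  CH(OCH3): pendant –OCH3: C–O–C with sp³ C, no adjacent C=O → ether.
  CH(OCH3): pendant –OCH3: C–O–C with sp³ C, no adjacent C=O → ether.
  CH(OCH3): pendant –OCH3: C–O–C with sp³ C, no adjacent C=O → ether.
  COOCH3: –C(=O)OCH3: carbonyl C bonded to C and to –OCH3 → ester (not ketone + ether).
Ester appears at: CH(COOCH3), CH2COOCH2, CH2COOCH2, COOCH3 → 4.

4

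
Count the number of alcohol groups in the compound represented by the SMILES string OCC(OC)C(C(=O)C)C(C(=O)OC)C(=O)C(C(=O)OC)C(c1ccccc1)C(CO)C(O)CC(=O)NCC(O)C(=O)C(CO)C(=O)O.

HO– on an sp³ carbon → alcohol.
pendant –OCH3: C–O–C with sp³ C, no adjacent C=O → ether.
pendant –COCH3: carbonyl C bonded to two carbons → ketone.
pendant –COOCH3: carbonyl C bonded to C and –OCH3 → ester.
–C(=O)– with carbon on both sides → ketone.
pendant –COOCH3: carbonyl C bonded to C and –OCH3 → ester.
pendant –C6H5: benzene ring → arene.
pendant –CH2OH on an sp³ backbone C → alcohol.
–OH on an sp³ carbon → alcohol (secondary).
–C(=O)–N– linkage → amide (the N is not an amine).
–OH on an sp³ carbon → alcohol (secondary).
–C(=O)– with carbon on both sides → ketone.
pendant –CH2OH on an sp³ backbone C → alcohol.
–COOH: carbonyl C bonded to –OH and C → carboxylic acid (the –OH is not a separate alcohol).
Alcohol appears at: HOCH2, CH(CH2OH), CH(OH), CH(OH), CH(CH2OH) → 5.

5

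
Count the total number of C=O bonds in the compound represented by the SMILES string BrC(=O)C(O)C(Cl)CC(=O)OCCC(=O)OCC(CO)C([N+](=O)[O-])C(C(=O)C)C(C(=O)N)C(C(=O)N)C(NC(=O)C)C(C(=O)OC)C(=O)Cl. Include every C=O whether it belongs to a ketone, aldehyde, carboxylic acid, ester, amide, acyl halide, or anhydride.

9

BrCO: acyl halide, 1 C=O (running total 1).
CH2COOCH2: ester, 1 C=O (running total 2).
CH2COOCH2: ester, 1 C=O (running total 3).
CH(COCH3): ketone, 1 C=O (running total 4).
CH(CONH2): amide, 1 C=O (running total 5).
CH(CONH2): amide, 1 C=O (running total 6).
CH(NHCOCH3): amide, 1 C=O (running total 7).
CH(COOCH3): ester, 1 C=O (running total 8).
COCl: acyl halide, 1 C=O (running total 9).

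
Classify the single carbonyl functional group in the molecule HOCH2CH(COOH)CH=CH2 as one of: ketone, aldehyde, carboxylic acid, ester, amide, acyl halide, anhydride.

The carbonyl is in the CH(COOH) segment: pendant –COOH: carbonyl C bonded to C and –OH → carboxylic acid.

carboxylic acid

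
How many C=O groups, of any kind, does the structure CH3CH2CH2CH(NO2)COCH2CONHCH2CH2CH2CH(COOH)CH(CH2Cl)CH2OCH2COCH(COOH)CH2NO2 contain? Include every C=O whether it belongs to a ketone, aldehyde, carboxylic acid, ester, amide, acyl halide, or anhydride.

5

CO: ketone, 1 C=O (running total 1).
CH2CONHCH2: amide, 1 C=O (running total 2).
CH(COOH): carboxylic acid, 1 C=O (running total 3).
CO: ketone, 1 C=O (running total 4).
CH(COOH): carboxylic acid, 1 C=O (running total 5).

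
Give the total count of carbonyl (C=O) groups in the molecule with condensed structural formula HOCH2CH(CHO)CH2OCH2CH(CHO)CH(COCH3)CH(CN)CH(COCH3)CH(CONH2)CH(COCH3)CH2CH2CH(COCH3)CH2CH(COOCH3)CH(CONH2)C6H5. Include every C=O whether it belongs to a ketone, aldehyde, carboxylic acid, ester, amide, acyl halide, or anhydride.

9

CH(CHO): aldehyde, 1 C=O (running total 1).
CH(CHO): aldehyde, 1 C=O (running total 2).
CH(COCH3): ketone, 1 C=O (running total 3).
CH(COCH3): ketone, 1 C=O (running total 4).
CH(CONH2): amide, 1 C=O (running total 5).
CH(COCH3): ketone, 1 C=O (running total 6).
CH(COCH3): ketone, 1 C=O (running total 7).
CH(COOCH3): ester, 1 C=O (running total 8).
CH(CONH2): amide, 1 C=O (running total 9).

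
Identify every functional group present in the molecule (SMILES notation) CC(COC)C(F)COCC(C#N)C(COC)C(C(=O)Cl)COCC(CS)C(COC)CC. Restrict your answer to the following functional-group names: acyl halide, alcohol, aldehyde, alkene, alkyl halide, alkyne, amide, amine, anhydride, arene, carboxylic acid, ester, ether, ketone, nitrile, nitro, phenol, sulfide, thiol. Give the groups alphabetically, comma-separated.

Working along the chain:
  CH(CH2OCH3): pendant –CH2OCH3: C–O–C linkage → ether.
  CH(F): halogen on an sp³ carbon → alkyl halide.
  CH2OCH2: C–O–C with sp³ carbons on both sides and no adjacent C=O → ether.
  CH(CN): pendant –C≡N: nitrile.
  CH(CH2OCH3): pendant –CH2OCH3: C–O–C linkage → ether.
  CH(COCl): pendant –C(=O)X: carbonyl C bonded to C and halogen → acyl halide.
  CH2OCH2: C–O–C with sp³ carbons on both sides and no adjacent C=O → ether.
  CH(CH2SH): pendant –CH2SH → thiol.
  CH(CH2OCH3): pendant –CH2OCH3: C–O–C linkage → ether.

acyl halide, alkyl halide, ether, nitrile, thiol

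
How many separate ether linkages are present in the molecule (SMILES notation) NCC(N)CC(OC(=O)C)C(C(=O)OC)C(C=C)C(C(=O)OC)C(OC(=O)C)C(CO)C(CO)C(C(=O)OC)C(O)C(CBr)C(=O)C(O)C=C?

–NH2 on an sp³ carbon with no adjacent C=O → amine.
–NH2 on an sp³ carbon with no adjacent C=O → amine.
pendant –OC(=O)CH3: an acyloxy group → ester.
pendant –COOCH3: carbonyl C bonded to C and –OCH3 → ester.
pendant –CH=CH2: C=C double bond → alkene.
pendant –COOCH3: carbonyl C bonded to C and –OCH3 → ester.
pendant –OC(=O)CH3: an acyloxy group → ester.
pendant –CH2OH on an sp³ backbone C → alcohol.
pendant –CH2OH on an sp³ backbone C → alcohol.
pendant –COOCH3: carbonyl C bonded to C and –OCH3 → ester.
–OH on an sp³ carbon → alcohol (secondary).
pendant –CH2X: halogen on sp³ carbon → alkyl halide.
–C(=O)– with carbon on both sides → ketone.
–OH on an sp³ carbon → alcohol (secondary).
C=C double bond → alkene.
No segment is a ether: CH(OCOCH3) is ester, not ether; CH(COOCH3) is ester, not ether; CH(COOCH3) is ester, not ether. → 0.

0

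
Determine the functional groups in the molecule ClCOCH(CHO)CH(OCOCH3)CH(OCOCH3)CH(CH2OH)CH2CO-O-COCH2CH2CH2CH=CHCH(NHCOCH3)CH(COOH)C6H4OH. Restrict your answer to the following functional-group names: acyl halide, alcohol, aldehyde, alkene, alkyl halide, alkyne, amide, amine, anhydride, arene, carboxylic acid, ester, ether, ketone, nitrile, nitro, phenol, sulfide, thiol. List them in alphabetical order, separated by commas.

acyl halide, alcohol, aldehyde, alkene, amide, anhydride, arene, carboxylic acid, ester, phenol

–C(=O)Cl: carbonyl C bonded to C and to a halogen → acyl halide (not alkyl halide).
pendant –CHO: carbonyl C bonded to C and H → aldehyde.
pendant –OC(=O)CH3: an acyloxy group → ester.
pendant –OC(=O)CH3: an acyloxy group → ester.
pendant –CH2OH on an sp³ backbone C → alcohol.
two acyl groups sharing one oxygen, –C(=O)–O–C(=O)– → anhydride.
C=C double bond → alkene.
pendant –NHC(=O)CH3: N bonded to a carbonyl → amide (not amine).
pendant –COOH: carbonyl C bonded to C and –OH → carboxylic acid.
–OH attached directly to an aromatic ring → phenol (not alcohol); the ring itself is an arene.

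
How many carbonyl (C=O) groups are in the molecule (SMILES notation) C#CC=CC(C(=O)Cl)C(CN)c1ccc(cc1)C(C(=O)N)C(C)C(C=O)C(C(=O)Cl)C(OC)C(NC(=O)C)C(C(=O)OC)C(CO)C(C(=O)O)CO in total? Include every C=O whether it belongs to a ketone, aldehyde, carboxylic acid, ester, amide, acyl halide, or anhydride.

CH(COCl): acyl halide, 1 C=O (running total 1).
CH(CONH2): amide, 1 C=O (running total 2).
CH(CHO): aldehyde, 1 C=O (running total 3).
CH(COCl): acyl halide, 1 C=O (running total 4).
CH(NHCOCH3): amide, 1 C=O (running total 5).
CH(COOCH3): ester, 1 C=O (running total 6).
CH(COOH): carboxylic acid, 1 C=O (running total 7).

7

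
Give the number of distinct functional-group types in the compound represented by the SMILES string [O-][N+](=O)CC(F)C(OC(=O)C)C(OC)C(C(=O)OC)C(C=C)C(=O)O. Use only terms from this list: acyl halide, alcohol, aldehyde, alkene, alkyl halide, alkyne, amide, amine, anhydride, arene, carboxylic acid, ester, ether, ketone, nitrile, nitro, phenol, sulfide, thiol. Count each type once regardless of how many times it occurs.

6

Reading the structure from left to right:
  O2NCH2: –NO2 on carbon → nitro group.
  CH(F): halogen on an sp³ carbon → alkyl halide.
  CH(OCOCH3): pendant –OC(=O)CH3: an acyloxy group → ester.
  CH(OCH3): pendant –OCH3: C–O–C with sp³ C, no adjacent C=O → ether.
  CH(COOCH3): pendant –COOCH3: carbonyl C bonded to C and –OCH3 → ester.
  CH(CH=CH2): pendant –CH=CH2: C=C double bond → alkene.
  COOH: –COOH: carbonyl C bonded to –OH and C → carboxylic acid (the –OH is not a separate alcohol).
Distinct types present: alkene, alkyl halide, carboxylic acid, ester, ether, nitro.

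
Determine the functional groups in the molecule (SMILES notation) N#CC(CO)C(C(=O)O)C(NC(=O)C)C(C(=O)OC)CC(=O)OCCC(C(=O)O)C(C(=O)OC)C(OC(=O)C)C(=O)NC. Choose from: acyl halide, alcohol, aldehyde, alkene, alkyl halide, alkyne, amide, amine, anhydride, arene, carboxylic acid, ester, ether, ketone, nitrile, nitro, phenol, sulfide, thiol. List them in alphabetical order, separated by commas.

alcohol, amide, carboxylic acid, ester, nitrile

Working along the chain:
  N≡C: N≡C–: carbon triple-bonded to nitrogen → nitrile.
  CH(CH2OH): pendant –CH2OH on an sp³ backbone C → alcohol.
  CH(COOH): pendant –COOH: carbonyl C bonded to C and –OH → carboxylic acid.
  CH(NHCOCH3): pendant –NHC(=O)CH3: N bonded to a carbonyl → amide (not amine).
  CH(COOCH3): pendant –COOCH3: carbonyl C bonded to C and –OCH3 → ester.
  CH2COOCH2: –C(=O)–O–C with C on the carbonyl side → ester.
  CH(COOH): pendant –COOH: carbonyl C bonded to C and –OH → carboxylic acid.
  CH(COOCH3): pendant –COOCH3: carbonyl C bonded to C and –OCH3 → ester.
  CH(OCOCH3): pendant –OC(=O)CH3: an acyloxy group → ester.
  CONHCH3: –C(=O)NHCH3: carbonyl C bonded to C and to N → amide (the N is not an amine).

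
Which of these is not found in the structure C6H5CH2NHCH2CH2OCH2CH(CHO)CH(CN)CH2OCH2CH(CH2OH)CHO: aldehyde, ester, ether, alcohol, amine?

ester

ether: present (CH2OCH2 — C–O–C with sp³ carbons on both sides and no adjacent C=O → ether).
amine: present (CH2NHCH2 — C–N–C with sp³ carbons and no adjacent C=O → amine (secondary)).
aldehyde: present (CH(CHO) — pendant –CHO: carbonyl C bonded to C and H → aldehyde).
alcohol: present (CH(CH2OH) — pendant –CH2OH on an sp³ backbone C → alcohol).
ester: no segment matches this pattern.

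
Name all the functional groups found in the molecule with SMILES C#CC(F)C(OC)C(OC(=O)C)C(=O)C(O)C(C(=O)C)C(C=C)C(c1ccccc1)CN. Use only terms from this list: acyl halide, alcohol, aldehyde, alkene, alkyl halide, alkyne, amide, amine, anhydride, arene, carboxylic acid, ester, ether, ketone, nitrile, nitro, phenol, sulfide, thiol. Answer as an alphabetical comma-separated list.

Reading the structure from left to right:
  HC≡C: C≡C triple bond → alkyne.
  CH(F): halogen on an sp³ carbon → alkyl halide.
  CH(OCH3): pendant –OCH3: C–O–C with sp³ C, no adjacent C=O → ether.
  CH(OCOCH3): pendant –OC(=O)CH3: an acyloxy group → ester.
  CO: –C(=O)– with carbon on both sides → ketone.
  CH(OH): –OH on an sp³ carbon → alcohol (secondary).
  CH(COCH3): pendant –COCH3: carbonyl C bonded to two carbons → ketone.
  CH(CH=CH2): pendant –CH=CH2: C=C double bond → alkene.
  CH(C6H5): pendant –C6H5: benzene ring → arene.
  CH2NH2: –NH2 on an sp³ carbon with no adjacent C=O → amine.

alcohol, alkene, alkyl halide, alkyne, amine, arene, ester, ether, ketone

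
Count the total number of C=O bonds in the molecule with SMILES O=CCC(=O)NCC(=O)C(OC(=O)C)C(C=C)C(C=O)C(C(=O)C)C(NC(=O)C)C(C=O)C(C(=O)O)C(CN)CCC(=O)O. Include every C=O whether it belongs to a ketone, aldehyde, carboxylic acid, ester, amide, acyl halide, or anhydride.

10

OHC: aldehyde, 1 C=O (running total 1).
CH2CONHCH2: amide, 1 C=O (running total 2).
CO: ketone, 1 C=O (running total 3).
CH(OCOCH3): ester, 1 C=O (running total 4).
CH(CHO): aldehyde, 1 C=O (running total 5).
CH(COCH3): ketone, 1 C=O (running total 6).
CH(NHCOCH3): amide, 1 C=O (running total 7).
CH(CHO): aldehyde, 1 C=O (running total 8).
CH(COOH): carboxylic acid, 1 C=O (running total 9).
COOH: carboxylic acid, 1 C=O (running total 10).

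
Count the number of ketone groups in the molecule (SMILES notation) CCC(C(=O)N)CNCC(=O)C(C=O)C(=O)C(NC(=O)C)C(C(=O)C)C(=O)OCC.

3

pendant –CONH2: carbonyl C bonded to C and N → amide.
C–N–C with sp³ carbons and no adjacent C=O → amine (secondary).
–C(=O)– with carbon on both sides → ketone.
pendant –CHO: carbonyl C bonded to C and H → aldehyde.
–C(=O)– with carbon on both sides → ketone.
pendant –NHC(=O)CH3: N bonded to a carbonyl → amide (not amine).
pendant –COCH3: carbonyl C bonded to two carbons → ketone.
–C(=O)OCH2CH3: carbonyl C bonded to C and to –OEt → ester.
Ketone appears at: CO, CO, CH(COCH3) → 3.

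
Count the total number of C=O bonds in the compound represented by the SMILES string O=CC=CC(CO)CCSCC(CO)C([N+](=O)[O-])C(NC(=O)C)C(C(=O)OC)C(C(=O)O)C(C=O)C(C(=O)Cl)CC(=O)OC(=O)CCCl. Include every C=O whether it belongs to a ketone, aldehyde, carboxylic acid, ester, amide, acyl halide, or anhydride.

8

OHC: aldehyde, 1 C=O (running total 1).
CH(NHCOCH3): amide, 1 C=O (running total 2).
CH(COOCH3): ester, 1 C=O (running total 3).
CH(COOH): carboxylic acid, 1 C=O (running total 4).
CH(CHO): aldehyde, 1 C=O (running total 5).
CH(COCl): acyl halide, 1 C=O (running total 6).
CH2CO-O-COCH2: anhydride, 2 C=O (running total 8).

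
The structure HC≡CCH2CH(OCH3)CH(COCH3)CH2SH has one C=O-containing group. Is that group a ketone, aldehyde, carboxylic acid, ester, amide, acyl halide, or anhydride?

ketone

The carbonyl is in the CH(COCH3) segment: pendant –COCH3: carbonyl C bonded to two carbons → ketone.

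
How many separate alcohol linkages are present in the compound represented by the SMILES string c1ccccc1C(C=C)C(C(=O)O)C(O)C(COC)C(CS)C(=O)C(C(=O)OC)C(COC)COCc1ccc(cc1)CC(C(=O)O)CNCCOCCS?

Taking each segment in turn:
  C6H5: C6H5– phenyl ring → arene.
  CH(CH=CH2): pendant –CH=CH2: C=C double bond → alkene.
  CH(COOH): pendant –COOH: carbonyl C bonded to C and –OH → carboxylic acid.
  CH(OH): –OH on an sp³ carbon → alcohol (secondary).
  CH(CH2OCH3): pendant –CH2OCH3: C–O–C linkage → ether.
  CH(CH2SH): pendant –CH2SH → thiol.
  CO: –C(=O)– with carbon on both sides → ketone.
  CH(COOCH3): pendant –COOCH3: carbonyl C bonded to C and –OCH3 → ester.
  CH(CH2OCH3): pendant –CH2OCH3: C–O–C linkage → ether.
  CH2OCH2: C–O–C with sp³ carbons on both sides and no adjacent C=O → ether.
  C6H4: para-disubstituted benzene ring → arene.
  CH(COOH): pendant –COOH: carbonyl C bonded to C and –OH → carboxylic acid.
  CH2NHCH2: C–N–C with sp³ carbons and no adjacent C=O → amine (secondary).
  CH2OCH2: C–O–C with sp³ carbons on both sides and no adjacent C=O → ether.
  CH2SH: –SH on an sp³ carbon → thiol.
Alcohol appears at: CH(OH) → 1.

1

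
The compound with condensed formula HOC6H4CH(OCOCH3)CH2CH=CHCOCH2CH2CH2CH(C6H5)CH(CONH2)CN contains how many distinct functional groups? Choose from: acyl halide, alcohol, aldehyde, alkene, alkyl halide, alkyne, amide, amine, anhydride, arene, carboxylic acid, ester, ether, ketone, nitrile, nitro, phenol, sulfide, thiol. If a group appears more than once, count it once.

Working along the chain:
  HOC6H4: –OH attached directly to an aromatic ring → phenol (not alcohol); the ring itself is an arene.
  CH(OCOCH3): pendant –OC(=O)CH3: an acyloxy group → ester.
  CH=CH: C=C double bond → alkene.
  CO: –C(=O)– with carbon on both sides → ketone.
  CH(C6H5): pendant –C6H5: benzene ring → arene.
  CH(CONH2): pendant –CONH2: carbonyl C bonded to C and N → amide.
  CN: –C≡N: carbon triple-bonded to nitrogen → nitrile.
Distinct types present: alkene, amide, arene, ester, ketone, nitrile, phenol.

7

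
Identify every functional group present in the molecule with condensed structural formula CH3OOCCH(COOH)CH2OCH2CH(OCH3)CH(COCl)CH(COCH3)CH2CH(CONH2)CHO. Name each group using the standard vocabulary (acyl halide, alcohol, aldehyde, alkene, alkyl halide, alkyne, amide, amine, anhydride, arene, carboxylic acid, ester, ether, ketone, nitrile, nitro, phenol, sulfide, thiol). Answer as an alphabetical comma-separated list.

acyl halide, aldehyde, amide, carboxylic acid, ester, ether, ketone

CH3O–C(=O)–: carbonyl C bonded to C and to –OCH3 → ester (not ketone + ether).
pendant –COOH: carbonyl C bonded to C and –OH → carboxylic acid.
C–O–C with sp³ carbons on both sides and no adjacent C=O → ether.
pendant –OCH3: C–O–C with sp³ C, no adjacent C=O → ether.
pendant –C(=O)X: carbonyl C bonded to C and halogen → acyl halide.
pendant –COCH3: carbonyl C bonded to two carbons → ketone.
pendant –CONH2: carbonyl C bonded to C and N → amide.
terminal –CHO: carbonyl C bonded to H and C → aldehyde.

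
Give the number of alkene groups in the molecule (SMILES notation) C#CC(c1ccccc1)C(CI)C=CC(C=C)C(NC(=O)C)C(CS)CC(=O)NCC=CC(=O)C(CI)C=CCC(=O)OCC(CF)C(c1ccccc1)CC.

C≡C triple bond → alkyne.
pendant –C6H5: benzene ring → arene.
pendant –CH2X: halogen on sp³ carbon → alkyl halide.
C=C double bond → alkene.
pendant –CH=CH2: C=C double bond → alkene.
pendant –NHC(=O)CH3: N bonded to a carbonyl → amide (not amine).
pendant –CH2SH → thiol.
–C(=O)–N– linkage → amide (the N is not an amine).
C=C double bond → alkene.
–C(=O)– with carbon on both sides → ketone.
pendant –CH2X: halogen on sp³ carbon → alkyl halide.
C=C double bond → alkene.
–C(=O)–O–C with C on the carbonyl side → ester.
pendant –CH2X: halogen on sp³ carbon → alkyl halide.
pendant –C6H5: benzene ring → arene.
Alkene appears at: CH=CH, CH(CH=CH2), CH=CH, CH=CH → 4.

4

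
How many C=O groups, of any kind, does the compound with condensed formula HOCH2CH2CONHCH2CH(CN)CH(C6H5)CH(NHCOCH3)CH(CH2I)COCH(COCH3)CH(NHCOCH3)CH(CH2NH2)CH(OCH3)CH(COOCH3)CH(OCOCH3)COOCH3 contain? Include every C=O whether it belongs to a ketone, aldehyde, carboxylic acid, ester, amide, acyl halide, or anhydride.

CH2CONHCH2: amide, 1 C=O (running total 1).
CH(NHCOCH3): amide, 1 C=O (running total 2).
CO: ketone, 1 C=O (running total 3).
CH(COCH3): ketone, 1 C=O (running total 4).
CH(NHCOCH3): amide, 1 C=O (running total 5).
CH(COOCH3): ester, 1 C=O (running total 6).
CH(OCOCH3): ester, 1 C=O (running total 7).
COOCH3: ester, 1 C=O (running total 8).

8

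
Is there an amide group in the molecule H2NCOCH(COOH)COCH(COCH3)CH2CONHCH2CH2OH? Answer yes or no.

–C(=O)NH2: carbonyl C bonded to C and to N → amide (the N is not a separate amine).
pendant –COOH: carbonyl C bonded to C and –OH → carboxylic acid.
–C(=O)– with carbon on both sides → ketone.
pendant –COCH3: carbonyl C bonded to two carbons → ketone.
–C(=O)–N– linkage → amide (the N is not an amine).
–OH on an sp³ carbon → alcohol.
The H2NCO segment supplies the amide: –C(=O)NH2: carbonyl C bonded to C and to N → amide (the N is not a separate amine).

yes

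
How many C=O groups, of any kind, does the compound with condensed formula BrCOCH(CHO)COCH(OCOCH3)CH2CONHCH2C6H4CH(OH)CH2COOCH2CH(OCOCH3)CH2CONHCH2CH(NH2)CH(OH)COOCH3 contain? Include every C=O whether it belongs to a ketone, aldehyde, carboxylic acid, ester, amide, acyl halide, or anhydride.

9

BrCO: acyl halide, 1 C=O (running total 1).
CH(CHO): aldehyde, 1 C=O (running total 2).
CO: ketone, 1 C=O (running total 3).
CH(OCOCH3): ester, 1 C=O (running total 4).
CH2CONHCH2: amide, 1 C=O (running total 5).
CH2COOCH2: ester, 1 C=O (running total 6).
CH(OCOCH3): ester, 1 C=O (running total 7).
CH2CONHCH2: amide, 1 C=O (running total 8).
COOCH3: ester, 1 C=O (running total 9).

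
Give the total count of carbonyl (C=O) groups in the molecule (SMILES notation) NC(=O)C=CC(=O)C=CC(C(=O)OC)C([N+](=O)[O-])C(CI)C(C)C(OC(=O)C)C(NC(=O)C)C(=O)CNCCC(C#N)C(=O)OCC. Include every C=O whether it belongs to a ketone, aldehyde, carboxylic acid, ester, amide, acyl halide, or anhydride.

7

H2NCO: amide, 1 C=O (running total 1).
CO: ketone, 1 C=O (running total 2).
CH(COOCH3): ester, 1 C=O (running total 3).
CH(OCOCH3): ester, 1 C=O (running total 4).
CH(NHCOCH3): amide, 1 C=O (running total 5).
CO: ketone, 1 C=O (running total 6).
COOCH2CH3: ester, 1 C=O (running total 7).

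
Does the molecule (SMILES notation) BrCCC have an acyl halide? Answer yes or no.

halogen on an sp³ carbon → alkyl halide.
The groups actually present are: alkyl halide.

no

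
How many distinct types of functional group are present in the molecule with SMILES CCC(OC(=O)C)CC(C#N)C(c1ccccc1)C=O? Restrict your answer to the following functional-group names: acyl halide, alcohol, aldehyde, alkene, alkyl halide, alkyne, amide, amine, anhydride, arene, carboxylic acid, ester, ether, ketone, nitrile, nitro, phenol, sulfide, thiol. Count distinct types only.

4

Taking each segment in turn:
  CH(OCOCH3): pendant –OC(=O)CH3: an acyloxy group → ester.
  CH(CN): pendant –C≡N: nitrile.
  CH(C6H5): pendant –C6H5: benzene ring → arene.
  CHO: terminal –CHO: carbonyl C bonded to H and C → aldehyde.
Distinct types present: aldehyde, arene, ester, nitrile.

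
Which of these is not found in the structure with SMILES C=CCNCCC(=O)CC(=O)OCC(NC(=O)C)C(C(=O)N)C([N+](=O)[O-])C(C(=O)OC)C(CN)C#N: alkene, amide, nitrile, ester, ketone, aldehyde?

aldehyde

alkene: present (CH2=CH — C=C double bond → alkene).
ketone: present (CO — –C(=O)– with carbon on both sides → ketone).
nitrile: present (CN — –C≡N: carbon triple-bonded to nitrogen → nitrile).
amide: present (CH(NHCOCH3) — pendant –NHC(=O)CH3: N bonded to a carbonyl → amide (not amine)).
ester: present (CH2COOCH2 — –C(=O)–O–C with C on the carbonyl side → ester).
aldehyde: absent. In CO, the carbonyl carbon is bonded to two carbons, so it is a ketone, not an aldehyde.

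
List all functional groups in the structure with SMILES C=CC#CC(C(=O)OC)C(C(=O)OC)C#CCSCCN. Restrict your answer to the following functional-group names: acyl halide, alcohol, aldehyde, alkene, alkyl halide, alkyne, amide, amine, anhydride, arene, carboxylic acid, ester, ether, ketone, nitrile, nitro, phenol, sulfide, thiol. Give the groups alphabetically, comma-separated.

alkene, alkyne, amine, ester, sulfide

C=C double bond → alkene.
C≡C triple bond → alkyne.
pendant –COOCH3: carbonyl C bonded to C and –OCH3 → ester.
pendant –COOCH3: carbonyl C bonded to C and –OCH3 → ester.
C≡C triple bond → alkyne.
C–S–C linkage → sulfide (thioether).
–NH2 on an sp³ carbon with no adjacent C=O → amine.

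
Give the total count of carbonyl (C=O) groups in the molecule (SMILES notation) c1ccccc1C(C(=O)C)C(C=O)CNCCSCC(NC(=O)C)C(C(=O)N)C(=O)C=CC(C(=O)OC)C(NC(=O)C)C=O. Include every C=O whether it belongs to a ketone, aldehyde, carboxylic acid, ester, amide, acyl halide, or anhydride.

8

CH(COCH3): ketone, 1 C=O (running total 1).
CH(CHO): aldehyde, 1 C=O (running total 2).
CH(NHCOCH3): amide, 1 C=O (running total 3).
CH(CONH2): amide, 1 C=O (running total 4).
CO: ketone, 1 C=O (running total 5).
CH(COOCH3): ester, 1 C=O (running total 6).
CH(NHCOCH3): amide, 1 C=O (running total 7).
CHO: aldehyde, 1 C=O (running total 8).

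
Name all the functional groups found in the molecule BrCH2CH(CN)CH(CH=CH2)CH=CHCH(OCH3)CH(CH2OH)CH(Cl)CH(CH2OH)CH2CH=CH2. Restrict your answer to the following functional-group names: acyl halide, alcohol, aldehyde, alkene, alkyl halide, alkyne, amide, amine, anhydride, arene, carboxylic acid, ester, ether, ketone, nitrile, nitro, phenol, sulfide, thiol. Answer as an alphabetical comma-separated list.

alcohol, alkene, alkyl halide, ether, nitrile

Working along the chain:
  BrCH2: halogen on an sp³ carbon → alkyl halide.
  CH(CN): pendant –C≡N: nitrile.
  CH(CH=CH2): pendant –CH=CH2: C=C double bond → alkene.
  CH=CH: C=C double bond → alkene.
  CH(OCH3): pendant –OCH3: C–O–C with sp³ C, no adjacent C=O → ether.
  CH(CH2OH): pendant –CH2OH on an sp³ backbone C → alcohol.
  CH(Cl): halogen on an sp³ carbon → alkyl halide.
  CH(CH2OH): pendant –CH2OH on an sp³ backbone C → alcohol.
  CH=CH2: C=C double bond → alkene.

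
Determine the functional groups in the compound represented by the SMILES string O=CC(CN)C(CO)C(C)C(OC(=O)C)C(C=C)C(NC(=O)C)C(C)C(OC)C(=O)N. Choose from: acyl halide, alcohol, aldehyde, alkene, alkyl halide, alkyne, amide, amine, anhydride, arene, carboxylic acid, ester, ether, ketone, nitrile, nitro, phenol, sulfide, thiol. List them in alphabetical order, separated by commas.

alcohol, aldehyde, alkene, amide, amine, ester, ether

Working along the chain:
  OHC: terminal –CHO: carbonyl C bonded to H and C → aldehyde.
  CH(CH2NH2): pendant –CH2NH2: N on sp³ C, no adjacent C=O → amine.
  CH(CH2OH): pendant –CH2OH on an sp³ backbone C → alcohol.
  CH(OCOCH3): pendant –OC(=O)CH3: an acyloxy group → ester.
  CH(CH=CH2): pendant –CH=CH2: C=C double bond → alkene.
  CH(NHCOCH3): pendant –NHC(=O)CH3: N bonded to a carbonyl → amide (not amine).
  CH(OCH3): pendant –OCH3: C–O–C with sp³ C, no adjacent C=O → ether.
  CONH2: –C(=O)NH2: carbonyl C bonded to C and to N → amide (the N is not a separate amine).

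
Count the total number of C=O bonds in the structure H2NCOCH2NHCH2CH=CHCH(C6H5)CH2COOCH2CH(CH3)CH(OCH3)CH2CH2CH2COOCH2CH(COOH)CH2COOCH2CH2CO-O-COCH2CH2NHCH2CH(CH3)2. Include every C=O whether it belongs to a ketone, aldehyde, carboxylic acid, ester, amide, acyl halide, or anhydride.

H2NCO: amide, 1 C=O (running total 1).
CH2COOCH2: ester, 1 C=O (running total 2).
CH2COOCH2: ester, 1 C=O (running total 3).
CH(COOH): carboxylic acid, 1 C=O (running total 4).
CH2COOCH2: ester, 1 C=O (running total 5).
CH2CO-O-COCH2: anhydride, 2 C=O (running total 7).

7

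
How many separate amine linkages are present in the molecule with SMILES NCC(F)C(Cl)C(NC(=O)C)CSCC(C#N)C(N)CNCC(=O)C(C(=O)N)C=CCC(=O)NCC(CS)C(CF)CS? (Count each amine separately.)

Working along the chain:
  H2NCH2: –NH2 on an sp³ carbon with no adjacent C=O → amine.
  CH(F): halogen on an sp³ carbon → alkyl halide.
  CH(Cl): halogen on an sp³ carbon → alkyl halide.
  CH(NHCOCH3): pendant –NHC(=O)CH3: N bonded to a carbonyl → amide (not amine).
  CH2SCH2: C–S–C linkage → sulfide (thioether).
  CH(CN): pendant –C≡N: nitrile.
  CH(NH2): –NH2 on an sp³ carbon with no adjacent C=O → amine.
  CH2NHCH2: C–N–C with sp³ carbons and no adjacent C=O → amine (secondary).
  CO: –C(=O)– with carbon on both sides → ketone.
  CH(CONH2): pendant –CONH2: carbonyl C bonded to C and N → amide.
  CH=CH: C=C double bond → alkene.
  CH2CONHCH2: –C(=O)–N– linkage → amide (the N is not an amine).
  CH(CH2SH): pendant –CH2SH → thiol.
  CH(CH2F): pendant –CH2X: halogen on sp³ carbon → alkyl halide.
  CH2SH: –SH on an sp³ carbon → thiol.
Amine appears at: H2NCH2, CH(NH2), CH2NHCH2 → 3.

3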